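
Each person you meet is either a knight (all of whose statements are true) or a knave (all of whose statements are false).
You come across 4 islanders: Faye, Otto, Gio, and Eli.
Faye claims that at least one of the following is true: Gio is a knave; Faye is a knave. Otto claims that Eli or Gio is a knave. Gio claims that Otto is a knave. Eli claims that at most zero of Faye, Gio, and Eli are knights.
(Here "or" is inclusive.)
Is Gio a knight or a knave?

Consistent assignments: {Faye=knight, Otto=knight, Gio=knave, Eli=knave}
In every consistent assignment, Gio is a knave.

Gio is a knave.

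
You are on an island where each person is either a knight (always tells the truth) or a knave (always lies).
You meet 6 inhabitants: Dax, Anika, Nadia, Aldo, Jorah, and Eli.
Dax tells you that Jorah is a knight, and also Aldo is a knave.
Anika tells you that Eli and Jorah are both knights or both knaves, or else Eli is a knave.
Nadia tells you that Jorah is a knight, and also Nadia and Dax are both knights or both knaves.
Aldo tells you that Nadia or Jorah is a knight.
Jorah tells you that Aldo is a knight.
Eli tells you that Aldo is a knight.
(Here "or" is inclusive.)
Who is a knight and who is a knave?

Dax is a knave, Anika is a knight, Nadia is a knave, Aldo is a knave, Jorah is a knave, and Eli is a knave.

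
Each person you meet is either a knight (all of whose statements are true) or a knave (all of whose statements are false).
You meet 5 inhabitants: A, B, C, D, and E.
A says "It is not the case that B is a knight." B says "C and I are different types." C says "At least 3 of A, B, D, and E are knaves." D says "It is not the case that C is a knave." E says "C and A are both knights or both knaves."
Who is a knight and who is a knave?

A is a knave, so "it is not the case that B is a knight" must be false — and it is.
B is a knight, so "C and I are different types" must be true — and it is.
As a knave, C's statement "at least 3 of A, B, D, and E are knaves" should be false; it is.
D is a knave; "it is not the case that C is a knave" is false, as required.
As a knight, E's statement "C and A are both knights or both knaves" should be true; it is.

Knights: B and E. Knaves: A, C, and D.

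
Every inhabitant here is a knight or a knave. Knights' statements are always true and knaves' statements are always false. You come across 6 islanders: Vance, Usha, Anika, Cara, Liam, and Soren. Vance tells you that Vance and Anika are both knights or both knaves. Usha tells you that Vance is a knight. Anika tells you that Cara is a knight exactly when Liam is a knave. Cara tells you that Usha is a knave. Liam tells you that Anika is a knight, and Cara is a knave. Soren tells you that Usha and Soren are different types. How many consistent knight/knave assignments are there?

2

Consistent assignments:
  Vance=knave, Usha=knave, Anika=knight, Cara=knight, Liam=knave, Soren=knight
  Vance=knave, Usha=knave, Anika=knight, Cara=knight, Liam=knave, Soren=knave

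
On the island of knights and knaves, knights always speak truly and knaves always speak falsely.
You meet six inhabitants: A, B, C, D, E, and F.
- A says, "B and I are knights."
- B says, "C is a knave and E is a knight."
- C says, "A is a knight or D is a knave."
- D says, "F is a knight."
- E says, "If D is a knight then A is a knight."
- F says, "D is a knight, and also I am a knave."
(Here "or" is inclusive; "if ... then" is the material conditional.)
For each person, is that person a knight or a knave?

Knights: C and E. Knaves: A, B, D, and F.

A is a knave; "B and I are knights" is False, as required.
Since B is a knave, "C is a knave and E is a knight" needs to be False, which holds.
C is a knight, so "A is a knight or D is a knave" must be true — and it is.
D (knave): "F is a knight" — False. ✓
E is a knight; "if D is a knight then A is a knight" is true, as required.
As a knave, F's statement "D is a knight, and also I am a knave" should be False; it is.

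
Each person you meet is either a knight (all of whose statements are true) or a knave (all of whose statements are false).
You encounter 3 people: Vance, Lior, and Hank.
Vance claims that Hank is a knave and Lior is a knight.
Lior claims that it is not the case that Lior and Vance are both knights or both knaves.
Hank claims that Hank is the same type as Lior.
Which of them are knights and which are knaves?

Vance is a knave, and the claim "Hank is a knave and Lior is a knight" is indeed False.
Lior is a knight, so "it is not the case that Lior and Vance are both knights or both knaves" must be true — and it is.
Hank is a knight, so "Hank is the same type as Lior" must be true — and it is.

Vance is a knave, Lior is a knight, and Hank is a knight.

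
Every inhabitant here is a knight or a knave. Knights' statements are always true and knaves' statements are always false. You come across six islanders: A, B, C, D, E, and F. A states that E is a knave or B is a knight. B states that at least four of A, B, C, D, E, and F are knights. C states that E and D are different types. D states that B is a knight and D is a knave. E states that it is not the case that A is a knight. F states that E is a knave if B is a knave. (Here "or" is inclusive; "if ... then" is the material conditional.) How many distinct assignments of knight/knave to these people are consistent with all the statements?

2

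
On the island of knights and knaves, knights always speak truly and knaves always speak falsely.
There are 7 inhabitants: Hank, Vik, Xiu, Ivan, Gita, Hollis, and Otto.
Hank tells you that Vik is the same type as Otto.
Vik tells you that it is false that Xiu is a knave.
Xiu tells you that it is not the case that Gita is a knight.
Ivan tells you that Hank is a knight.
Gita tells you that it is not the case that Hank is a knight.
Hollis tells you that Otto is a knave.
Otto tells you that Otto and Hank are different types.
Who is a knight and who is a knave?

Knights: Gita and Otto. Knaves: Hank, Vik, Xiu, Ivan, and Hollis.

As a knave, Hank's statement "Vik is the same type as Otto" should be false; it is.
Vik is a knave, so "it is false that Xiu is a knave" must be false — and it is.
Xiu is a knave; "it is not the case that Gita is a knight" is false, as required.
Ivan (knave): "Hank is a knight" — false. ✓
Gita is a knight, so "it is not the case that Hank is a knight" must be True — and it is.
Hollis is a knave, and the claim "Otto is a knave" is indeed false.
Otto is a knight, and the claim "Otto and Hank are different types" is indeed True.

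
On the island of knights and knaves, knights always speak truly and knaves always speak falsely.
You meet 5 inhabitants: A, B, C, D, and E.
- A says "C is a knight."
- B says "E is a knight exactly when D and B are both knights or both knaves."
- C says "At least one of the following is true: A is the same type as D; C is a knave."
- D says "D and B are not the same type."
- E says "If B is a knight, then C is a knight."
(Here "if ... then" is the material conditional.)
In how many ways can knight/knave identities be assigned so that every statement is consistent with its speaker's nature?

Consistent assignments:
  A=knight, B=knave, C=knight, D=knight, E=knight

1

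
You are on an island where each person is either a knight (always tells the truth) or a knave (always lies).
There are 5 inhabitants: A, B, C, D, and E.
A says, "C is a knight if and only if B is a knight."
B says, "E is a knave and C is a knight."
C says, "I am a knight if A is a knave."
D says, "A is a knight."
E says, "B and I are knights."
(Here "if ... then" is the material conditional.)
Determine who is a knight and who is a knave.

Knights: A, B, C, and D. Knaves: E.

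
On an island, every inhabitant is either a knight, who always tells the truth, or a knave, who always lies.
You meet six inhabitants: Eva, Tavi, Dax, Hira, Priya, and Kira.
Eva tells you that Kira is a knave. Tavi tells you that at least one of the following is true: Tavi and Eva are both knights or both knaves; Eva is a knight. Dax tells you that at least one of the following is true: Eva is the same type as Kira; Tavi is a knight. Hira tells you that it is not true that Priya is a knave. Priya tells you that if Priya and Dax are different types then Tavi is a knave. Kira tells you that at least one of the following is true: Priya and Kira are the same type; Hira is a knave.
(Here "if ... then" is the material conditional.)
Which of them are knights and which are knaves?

Eva is a knight, Tavi is a knight, Dax is a knight, Hira is a knight, Priya is a knight, and Kira is a knave.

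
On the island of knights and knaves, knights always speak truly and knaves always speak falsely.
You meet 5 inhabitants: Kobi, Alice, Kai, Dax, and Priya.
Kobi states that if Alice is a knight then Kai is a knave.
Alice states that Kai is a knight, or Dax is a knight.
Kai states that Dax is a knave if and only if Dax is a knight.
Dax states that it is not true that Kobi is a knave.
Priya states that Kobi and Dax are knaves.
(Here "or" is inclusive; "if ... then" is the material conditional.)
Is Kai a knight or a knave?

Kai is a knave.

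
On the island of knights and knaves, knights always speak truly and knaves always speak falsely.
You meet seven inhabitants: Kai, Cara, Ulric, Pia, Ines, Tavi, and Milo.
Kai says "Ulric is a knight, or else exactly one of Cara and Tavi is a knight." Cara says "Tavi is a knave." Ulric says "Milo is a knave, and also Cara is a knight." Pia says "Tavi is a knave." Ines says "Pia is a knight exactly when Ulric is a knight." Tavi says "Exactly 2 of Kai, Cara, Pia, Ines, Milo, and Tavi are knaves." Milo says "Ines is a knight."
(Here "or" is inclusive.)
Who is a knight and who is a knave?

Knights: Kai, Ines, Tavi, and Milo. Knaves: Cara, Ulric, and Pia.

Kai is a knight; "Ulric is a knight, or else exactly one of Cara and Tavi is a knight" is True, as required.
Cara is a knave; "Tavi is a knave" is false, as required.
Ulric is a knave; "Milo is a knave, and also Cara is a knight" is false, as required.
Since Pia is a knave, "Tavi is a knave" needs to be false, which holds.
Ines is a knight, so "Pia is a knight exactly when Ulric is a knight" must be True — and it is.
Since Tavi is a knight, "exactly 2 of Kai, Cara, Pia, Ines, Milo, and Tavi are knaves" needs to be True, which holds.
Milo (knight): "Ines is a knight" — True. ✓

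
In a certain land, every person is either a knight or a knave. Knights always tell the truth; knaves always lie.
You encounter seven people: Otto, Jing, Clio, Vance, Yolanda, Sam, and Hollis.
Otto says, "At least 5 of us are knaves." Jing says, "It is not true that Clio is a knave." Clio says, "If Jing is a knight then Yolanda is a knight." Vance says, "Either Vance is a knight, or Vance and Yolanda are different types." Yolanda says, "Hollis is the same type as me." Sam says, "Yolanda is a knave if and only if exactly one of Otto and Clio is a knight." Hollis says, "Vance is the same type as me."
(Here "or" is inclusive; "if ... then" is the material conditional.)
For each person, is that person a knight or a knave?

Otto is a knave, Jing is a knight, Clio is a knight, Vance is a knight, Yolanda is a knight, Sam is a knave, and Hollis is a knight.

Otto is a knave, so "at least 5 of us are knaves" must be false — and it is.
Since Jing is a knight, "it is not true that Clio is a knave" needs to be True, which holds.
Clio is a knight; "if Jing is a knight then Yolanda is a knight" is True, as required.
Vance is a knight; "either Vance is a knight, or Vance and Yolanda are different types" is True, as required.
Yolanda is a knight; "Hollis is the same type as me" is True, as required.
As a knave, Sam's statement "Yolanda is a knave if and only if exactly one of Otto and Clio is a knight" should be false; it is.
Since Hollis is a knight, "Vance is the same type as me" needs to be True, which holds.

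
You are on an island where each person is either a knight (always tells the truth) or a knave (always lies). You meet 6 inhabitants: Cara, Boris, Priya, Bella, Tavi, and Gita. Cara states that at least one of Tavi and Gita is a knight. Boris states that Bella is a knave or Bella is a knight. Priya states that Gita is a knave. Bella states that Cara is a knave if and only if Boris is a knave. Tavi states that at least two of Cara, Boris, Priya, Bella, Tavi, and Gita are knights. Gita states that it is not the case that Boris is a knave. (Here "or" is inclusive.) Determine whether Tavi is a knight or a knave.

Consistent assignments: {Cara=knight, Boris=knight, Priya=knave, Bella=knight, Tavi=knight, Gita=knight}
In every consistent assignment, Tavi is a knight.

Tavi is a knight.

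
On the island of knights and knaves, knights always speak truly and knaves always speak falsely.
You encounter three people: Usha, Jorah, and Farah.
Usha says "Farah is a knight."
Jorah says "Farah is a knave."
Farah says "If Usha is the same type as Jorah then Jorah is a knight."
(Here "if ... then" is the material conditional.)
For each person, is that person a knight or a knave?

Knights: Usha and Farah. Knaves: Jorah.

Since Usha is a knight, "Farah is a knight" needs to be True, which holds.
Jorah (knave): "Farah is a knave" — false. ✓
Farah (knight): "if Usha is the same type as Jorah then Jorah is a knight" — True. ✓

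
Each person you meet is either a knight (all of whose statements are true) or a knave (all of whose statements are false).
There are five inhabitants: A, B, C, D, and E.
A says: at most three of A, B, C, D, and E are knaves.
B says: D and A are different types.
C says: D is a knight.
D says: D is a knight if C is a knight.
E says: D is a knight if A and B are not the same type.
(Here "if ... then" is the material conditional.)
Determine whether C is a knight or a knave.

Consistent assignments: {A=knight, B=knave, C=knight, D=knight, E=knight}
In every consistent assignment, C is a knight.

C is a knight.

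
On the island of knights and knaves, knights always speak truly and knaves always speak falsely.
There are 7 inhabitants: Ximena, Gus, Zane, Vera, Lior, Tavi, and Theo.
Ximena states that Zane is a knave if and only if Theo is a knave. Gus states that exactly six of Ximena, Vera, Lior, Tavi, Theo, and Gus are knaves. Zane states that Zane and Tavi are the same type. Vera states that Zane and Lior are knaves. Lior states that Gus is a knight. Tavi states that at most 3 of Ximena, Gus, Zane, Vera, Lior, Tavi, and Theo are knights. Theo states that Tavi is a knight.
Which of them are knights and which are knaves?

Ximena is a knave, Gus is a knave, Zane is a knave, Vera is a knight, Lior is a knave, Tavi is a knight, and Theo is a knight.

Ximena is a knave, and the claim "Zane is a knave if and only if Theo is a knave" is indeed False.
Gus is a knave; "exactly six of Ximena, Vera, Lior, Tavi, Theo, and Gus are knaves" is False, as required.
Since Zane is a knave, "Zane and Tavi are the same type" needs to be False, which holds.
Vera is a knight, so "Zane and Lior are knaves" must be True — and it is.
As a knave, Lior's statement "Gus is a knight" should be False; it is.
As a knight, Tavi's statement "at most 3 of Ximena, Gus, Zane, Vera, Lior, Tavi, and Theo are knights" should be True; it is.
Theo is a knight, and the claim "Tavi is a knight" is indeed True.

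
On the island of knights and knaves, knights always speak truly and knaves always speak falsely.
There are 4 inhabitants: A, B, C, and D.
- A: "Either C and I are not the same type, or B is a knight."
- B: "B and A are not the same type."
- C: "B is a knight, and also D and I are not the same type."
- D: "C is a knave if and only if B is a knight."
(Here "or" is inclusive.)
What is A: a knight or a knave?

A is a knave.

Consistent assignments: {A=knave, B=knave, C=knave, D=knave}
In every consistent assignment, A is a knave.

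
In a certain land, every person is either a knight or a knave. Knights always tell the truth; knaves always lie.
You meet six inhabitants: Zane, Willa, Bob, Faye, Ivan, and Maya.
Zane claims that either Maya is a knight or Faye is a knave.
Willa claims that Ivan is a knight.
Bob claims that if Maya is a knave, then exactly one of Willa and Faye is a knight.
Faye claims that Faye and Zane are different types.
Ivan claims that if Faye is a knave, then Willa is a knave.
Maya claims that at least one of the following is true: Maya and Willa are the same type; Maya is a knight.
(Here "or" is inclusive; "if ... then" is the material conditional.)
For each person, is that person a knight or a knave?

Zane is a knave, Willa is a knight, Bob is a knave, Faye is a knight, Ivan is a knight, and Maya is a knave.

Zane (knave): "either Maya is a knight or Faye is a knave" — False. ✓
Willa is a knight, and the claim "Ivan is a knight" is indeed true.
Bob (knave): "if Maya is a knave, then exactly one of Willa and Faye is a knight" — False. ✓
Faye is a knight, and the claim "Faye and Zane are different types" is indeed true.
Ivan is a knight, and the claim "if Faye is a knave, then Willa is a knave" is indeed true.
Maya is a knave, so "at least one of the following is true: Maya and Willa are the same type; Maya is a knight" must be False — and it is.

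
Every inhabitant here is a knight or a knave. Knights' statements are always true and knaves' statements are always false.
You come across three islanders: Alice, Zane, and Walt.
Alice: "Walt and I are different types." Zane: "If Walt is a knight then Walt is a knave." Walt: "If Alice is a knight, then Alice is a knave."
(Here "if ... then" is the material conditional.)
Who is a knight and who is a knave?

Alice is a knight, Zane is a knight, and Walt is a knave.

Suppose Alice is a knave. Then Alice's statement "Walt and I are different types" would have to be false. Checking the 4 ways to assign the others, none is consistent with every speaker.
(For instance, with Zane=knight, Walt=knave, Walt's claim "if Alice is a knight, then Alice is a knave" comes out true where it would need to be false.)
So Alice must be a knight, making "Walt and I are different types" true. Taking Alice=knight, Zane=knight, Walt=knave, each remaining statement checks out:
  Zane (knight): "if Walt is a knight then Walt is a knave" — true. ✓
  Walt (knave): "if Alice is a knight, then Alice is a knave" — false. ✓
This is the unique consistent assignment.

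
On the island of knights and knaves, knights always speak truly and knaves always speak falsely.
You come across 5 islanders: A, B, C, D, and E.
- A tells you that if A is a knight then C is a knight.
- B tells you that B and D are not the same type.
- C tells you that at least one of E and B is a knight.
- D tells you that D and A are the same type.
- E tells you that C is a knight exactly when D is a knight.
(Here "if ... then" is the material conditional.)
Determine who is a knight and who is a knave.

Since A is a knight, "if A is a knight then C is a knight" needs to be True, which holds.
Since B is a knight, "B and D are not the same type" needs to be True, which holds.
As a knight, C's statement "at least one of E and B is a knight" should be True; it is.
As a knave, D's statement "D and A are the same type" should be false; it is.
E is a knave; "C is a knight exactly when D is a knight" is false, as required.

Knights: A, B, and C. Knaves: D and E.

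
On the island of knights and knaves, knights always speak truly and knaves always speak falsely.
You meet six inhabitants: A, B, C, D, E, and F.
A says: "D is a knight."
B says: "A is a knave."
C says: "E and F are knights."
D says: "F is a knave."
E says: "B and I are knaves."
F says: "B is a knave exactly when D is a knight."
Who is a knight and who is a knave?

A is a knave, B is a knight, C is a knave, D is a knave, E is a knave, and F is a knight.

A is a knave; "D is a knight" is False, as required.
As a knight, B's statement "A is a knave" should be True; it is.
C is a knave, so "E and F are knights" must be False — and it is.
D is a knave, so "F is a knave" must be False — and it is.
Since E is a knave, "B and I are knaves" needs to be False, which holds.
As a knight, F's statement "B is a knave exactly when D is a knight" should be True; it is.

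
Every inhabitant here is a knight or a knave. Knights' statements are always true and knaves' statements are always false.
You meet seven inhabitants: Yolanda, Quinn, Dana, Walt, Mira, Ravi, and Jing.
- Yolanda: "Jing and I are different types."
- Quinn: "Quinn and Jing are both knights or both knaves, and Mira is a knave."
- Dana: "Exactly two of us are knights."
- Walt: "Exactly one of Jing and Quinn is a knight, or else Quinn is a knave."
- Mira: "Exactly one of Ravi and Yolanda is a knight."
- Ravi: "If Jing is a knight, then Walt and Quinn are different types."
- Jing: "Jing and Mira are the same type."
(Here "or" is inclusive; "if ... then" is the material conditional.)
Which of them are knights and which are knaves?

Yolanda is a knave, Quinn is a knave, Dana is a knave, Walt is a knight, Mira is a knight, Ravi is a knight, and Jing is a knave.

Yolanda is a knave, so "Jing and I are different types" must be False — and it is.
Quinn is a knave; "Quinn and Jing are both knights or both knaves, and Mira is a knave" is False, as required.
Dana (knave): "exactly two of us are knights" — False. ✓
Walt (knight): "exactly one of Jing and Quinn is a knight, or else Quinn is a knave" — true. ✓
As a knight, Mira's statement "exactly one of Ravi and Yolanda is a knight" should be true; it is.
Ravi is a knight, and the claim "if Jing is a knight, then Walt and Quinn are different types" is indeed true.
Jing is a knave, so "Jing and Mira are the same type" must be False — and it is.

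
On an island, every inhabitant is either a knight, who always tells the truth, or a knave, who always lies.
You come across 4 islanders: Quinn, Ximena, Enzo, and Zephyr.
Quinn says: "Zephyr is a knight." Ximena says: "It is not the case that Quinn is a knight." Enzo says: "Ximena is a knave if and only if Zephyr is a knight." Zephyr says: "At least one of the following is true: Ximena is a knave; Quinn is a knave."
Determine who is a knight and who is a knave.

Quinn is a knight, Ximena is a knave, Enzo is a knight, and Zephyr is a knight.

Quinn is a knight, and the claim "Zephyr is a knight" is indeed true.
Ximena (knave): "it is not the case that Quinn is a knight" — False. ✓
Enzo is a knight; "Ximena is a knave if and only if Zephyr is a knight" is true, as required.
Since Zephyr is a knight, "at least one of the following is true: Ximena is a knave; Quinn is a knave" needs to be true, which holds.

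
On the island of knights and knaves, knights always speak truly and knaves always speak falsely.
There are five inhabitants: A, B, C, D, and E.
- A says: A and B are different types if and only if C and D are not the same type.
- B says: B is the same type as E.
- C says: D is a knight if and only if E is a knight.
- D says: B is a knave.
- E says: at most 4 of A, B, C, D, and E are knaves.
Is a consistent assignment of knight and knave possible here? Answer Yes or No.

Yes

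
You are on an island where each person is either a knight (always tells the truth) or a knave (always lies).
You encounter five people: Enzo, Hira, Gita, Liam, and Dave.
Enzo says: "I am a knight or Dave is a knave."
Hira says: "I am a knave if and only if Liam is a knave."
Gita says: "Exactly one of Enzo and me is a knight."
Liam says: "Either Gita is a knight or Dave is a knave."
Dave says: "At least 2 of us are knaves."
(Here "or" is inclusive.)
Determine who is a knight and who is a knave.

Suppose Enzo is a knight. Then Enzo's statement "I am a knight or Dave is a knave" would have to be true. Checking the 16 ways to assign the others, none is consistent with every speaker.
(For instance, with Hira=knave, Gita=knight, Liam=knight, Dave=knight, Gita's claim "exactly one of Enzo and me is a knight" comes out false where it would need to be true.)
So Enzo must be a knave, making "I am a knight or Dave is a knave" false. Taking Enzo=knave, Hira=knave, Gita=knight, Liam=knight, Dave=knight, each remaining statement checks out:
  Hira (knave): "I am a knave if and only if Liam is a knave" — false. ✓
  Gita (knight): "exactly one of Enzo and me is a knight" — true. ✓
  Liam (knight): "either Gita is a knight or Dave is a knave" — true. ✓
  Dave (knight): "at least 2 of us are knaves" — true. ✓
This is the unique consistent assignment.

Knights: Gita, Liam, and Dave. Knaves: Enzo and Hira.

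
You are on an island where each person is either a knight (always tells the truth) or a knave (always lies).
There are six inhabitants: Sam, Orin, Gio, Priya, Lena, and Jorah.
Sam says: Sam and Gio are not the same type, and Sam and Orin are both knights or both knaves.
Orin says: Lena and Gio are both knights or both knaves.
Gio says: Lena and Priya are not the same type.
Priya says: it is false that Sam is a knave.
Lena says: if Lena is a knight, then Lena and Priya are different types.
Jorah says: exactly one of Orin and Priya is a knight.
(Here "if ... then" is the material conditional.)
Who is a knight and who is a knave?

Knights: Orin, Gio, Lena, and Jorah. Knaves: Sam and Priya.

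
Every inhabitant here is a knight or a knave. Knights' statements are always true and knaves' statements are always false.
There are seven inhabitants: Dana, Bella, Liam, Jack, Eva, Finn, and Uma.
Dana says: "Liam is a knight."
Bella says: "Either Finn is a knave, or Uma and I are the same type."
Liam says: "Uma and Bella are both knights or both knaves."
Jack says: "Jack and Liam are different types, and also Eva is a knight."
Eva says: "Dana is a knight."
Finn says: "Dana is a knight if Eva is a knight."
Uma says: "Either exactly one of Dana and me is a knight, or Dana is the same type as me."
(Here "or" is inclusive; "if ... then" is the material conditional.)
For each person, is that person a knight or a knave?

Dana is a knave, Bella is a knave, Liam is a knave, Jack is a knave, Eva is a knave, Finn is a knight, and Uma is a knight.

Dana (knave): "Liam is a knight" — false. ✓
Bella is a knave, so "either Finn is a knave, or Uma and I are the same type" must be false — and it is.
Since Liam is a knave, "Uma and Bella are both knights or both knaves" needs to be false, which holds.
Jack (knave): "Jack and Liam are different types, and also Eva is a knight" — false. ✓
Eva (knave): "Dana is a knight" — false. ✓
Finn is a knight, and the claim "Dana is a knight if Eva is a knight" is indeed true.
As a knight, Uma's statement "either exactly one of Dana and me is a knight, or Dana is the same type as me" should be true; it is.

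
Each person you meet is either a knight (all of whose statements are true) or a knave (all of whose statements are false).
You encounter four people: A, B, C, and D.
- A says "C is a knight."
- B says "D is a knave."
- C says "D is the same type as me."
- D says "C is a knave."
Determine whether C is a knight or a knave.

C is a knave.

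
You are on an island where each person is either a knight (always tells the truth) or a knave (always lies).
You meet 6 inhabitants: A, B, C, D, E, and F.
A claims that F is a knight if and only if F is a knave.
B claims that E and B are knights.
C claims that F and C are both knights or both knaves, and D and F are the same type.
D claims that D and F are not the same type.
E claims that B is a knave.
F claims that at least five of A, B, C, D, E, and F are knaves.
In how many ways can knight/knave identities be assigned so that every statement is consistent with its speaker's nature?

Consistent assignments:
  A=knave, B=knave, C=knave, D=knight, E=knight, F=knave

1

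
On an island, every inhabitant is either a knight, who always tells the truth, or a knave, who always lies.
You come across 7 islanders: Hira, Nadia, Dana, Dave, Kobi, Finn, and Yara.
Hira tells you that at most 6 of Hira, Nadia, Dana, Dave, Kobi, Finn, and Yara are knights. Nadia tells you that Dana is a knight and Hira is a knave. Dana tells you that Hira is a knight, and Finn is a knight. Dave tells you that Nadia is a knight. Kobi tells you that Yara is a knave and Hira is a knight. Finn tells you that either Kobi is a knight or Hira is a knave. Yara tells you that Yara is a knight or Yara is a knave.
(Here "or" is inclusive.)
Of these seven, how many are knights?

2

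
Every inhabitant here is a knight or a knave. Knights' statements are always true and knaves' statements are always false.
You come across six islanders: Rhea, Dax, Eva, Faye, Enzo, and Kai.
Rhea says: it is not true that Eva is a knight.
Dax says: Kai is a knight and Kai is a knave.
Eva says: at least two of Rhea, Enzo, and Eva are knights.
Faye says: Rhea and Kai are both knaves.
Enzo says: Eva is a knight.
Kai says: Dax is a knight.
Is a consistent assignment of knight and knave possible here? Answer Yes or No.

One consistent assignment: Rhea=knight, Dax=knave, Eva=knave, Faye=knave, Enzo=knave, Kai=knave.

Yes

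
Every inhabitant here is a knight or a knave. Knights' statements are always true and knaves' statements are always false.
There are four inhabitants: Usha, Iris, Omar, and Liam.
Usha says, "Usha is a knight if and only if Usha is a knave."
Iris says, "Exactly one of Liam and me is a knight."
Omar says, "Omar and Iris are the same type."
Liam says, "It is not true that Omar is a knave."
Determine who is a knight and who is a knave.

Usha is a knave, Iris is a knight, Omar is a knave, and Liam is a knave.

Usha is a knave; "Usha is a knight if and only if Usha is a knave" is False, as required.
Since Iris is a knight, "exactly one of Liam and me is a knight" needs to be true, which holds.
Omar is a knave; "Omar and Iris are the same type" is False, as required.
Liam is a knave; "it is not true that Omar is a knave" is False, as required.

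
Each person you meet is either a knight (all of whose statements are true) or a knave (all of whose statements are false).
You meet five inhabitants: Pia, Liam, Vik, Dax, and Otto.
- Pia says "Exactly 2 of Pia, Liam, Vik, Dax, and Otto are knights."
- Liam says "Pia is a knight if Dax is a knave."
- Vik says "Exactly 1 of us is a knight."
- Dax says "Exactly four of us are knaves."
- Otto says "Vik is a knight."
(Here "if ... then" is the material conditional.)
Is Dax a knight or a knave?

Dax is a knave.

Consistent assignments: {Pia=knight, Liam=knight, Vik=knave, Dax=knave, Otto=knave}; {Pia=knave, Liam=knave, Vik=knave, Dax=knave, Otto=knave}
In every consistent assignment, Dax is a knave.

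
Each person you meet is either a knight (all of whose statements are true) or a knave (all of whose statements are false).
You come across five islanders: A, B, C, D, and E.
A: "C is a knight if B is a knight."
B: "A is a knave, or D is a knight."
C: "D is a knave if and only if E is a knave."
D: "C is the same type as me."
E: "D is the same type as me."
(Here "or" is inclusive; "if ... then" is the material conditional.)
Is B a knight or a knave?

B is a knight.

Consistent assignments: {A=knight, B=knight, C=knight, D=knight, E=knight}
In every consistent assignment, B is a knight.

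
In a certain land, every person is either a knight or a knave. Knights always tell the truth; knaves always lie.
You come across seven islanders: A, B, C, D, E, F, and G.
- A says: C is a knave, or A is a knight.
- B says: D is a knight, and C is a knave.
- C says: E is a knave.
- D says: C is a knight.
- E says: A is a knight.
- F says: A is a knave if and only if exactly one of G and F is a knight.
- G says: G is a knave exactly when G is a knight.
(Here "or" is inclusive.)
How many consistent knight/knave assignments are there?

2

Consistent assignments:
  A=knave, B=knave, C=knight, D=knight, E=knave, F=knight, G=knave
  A=knave, B=knave, C=knight, D=knight, E=knave, F=knave, G=knave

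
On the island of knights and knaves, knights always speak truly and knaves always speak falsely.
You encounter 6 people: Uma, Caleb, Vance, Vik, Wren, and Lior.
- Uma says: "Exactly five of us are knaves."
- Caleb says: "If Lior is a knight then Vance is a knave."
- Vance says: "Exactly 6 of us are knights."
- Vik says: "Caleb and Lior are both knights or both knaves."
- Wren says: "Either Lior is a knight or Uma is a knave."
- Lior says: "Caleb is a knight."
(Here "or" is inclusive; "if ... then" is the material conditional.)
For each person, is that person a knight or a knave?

Uma is a knave, Caleb is a knight, Vance is a knave, Vik is a knight, Wren is a knight, and Lior is a knight.

Since Uma is a knave, "exactly five of us are knaves" needs to be false, which holds.
Caleb is a knight, and the claim "if Lior is a knight then Vance is a knave" is indeed True.
Vance (knave): "exactly 6 of us are knights" — false. ✓
Vik is a knight; "Caleb and Lior are both knights or both knaves" is True, as required.
As a knight, Wren's statement "either Lior is a knight or Uma is a knave" should be True; it is.
Lior is a knight, and the claim "Caleb is a knight" is indeed True.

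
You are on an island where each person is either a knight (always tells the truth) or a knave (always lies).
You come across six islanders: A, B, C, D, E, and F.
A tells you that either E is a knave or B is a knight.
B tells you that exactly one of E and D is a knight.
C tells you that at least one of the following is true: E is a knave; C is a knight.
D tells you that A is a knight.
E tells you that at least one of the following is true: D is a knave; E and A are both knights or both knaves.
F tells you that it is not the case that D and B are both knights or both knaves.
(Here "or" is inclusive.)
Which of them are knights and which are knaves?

As a knight, A's statement "either E is a knave or B is a knight" should be true; it is.
B is a knight; "exactly one of E and D is a knight" is true, as required.
As a knight, C's statement "at least one of the following is true: E is a knave; C is a knight" should be true; it is.
D (knight): "A is a knight" — true. ✓
Since E is a knave, "at least one of the following is true: D is a knave; E and A are both knights or both knaves" needs to be false, which holds.
As a knave, F's statement "it is not the case that D and B are both knights or both knaves" should be false; it is.

A is a knight, B is a knight, C is a knight, D is a knight, E is a knave, and F is a knave.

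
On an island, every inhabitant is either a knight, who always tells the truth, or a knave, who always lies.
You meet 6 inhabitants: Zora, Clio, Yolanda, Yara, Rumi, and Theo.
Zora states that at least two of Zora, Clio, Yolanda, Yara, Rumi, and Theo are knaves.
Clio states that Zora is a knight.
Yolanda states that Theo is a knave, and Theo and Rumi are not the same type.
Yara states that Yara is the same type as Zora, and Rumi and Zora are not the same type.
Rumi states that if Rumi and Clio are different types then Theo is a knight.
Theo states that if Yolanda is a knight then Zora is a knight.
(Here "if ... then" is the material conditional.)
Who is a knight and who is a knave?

Zora is a knight, and the claim "at least two of Zora, Clio, Yolanda, Yara, Rumi, and Theo are knaves" is indeed true.
As a knight, Clio's statement "Zora is a knight" should be true; it is.
Yolanda is a knave, and the claim "Theo is a knave, and Theo and Rumi are not the same type" is indeed false.
Yara (knave): "Yara is the same type as Zora, and Rumi and Zora are not the same type" — false. ✓
Since Rumi is a knight, "if Rumi and Clio are different types then Theo is a knight" needs to be true, which holds.
Theo is a knight, so "if Yolanda is a knight then Zora is a knight" must be true — and it is.

Knights: Zora, Clio, Rumi, and Theo. Knaves: Yolanda and Yara.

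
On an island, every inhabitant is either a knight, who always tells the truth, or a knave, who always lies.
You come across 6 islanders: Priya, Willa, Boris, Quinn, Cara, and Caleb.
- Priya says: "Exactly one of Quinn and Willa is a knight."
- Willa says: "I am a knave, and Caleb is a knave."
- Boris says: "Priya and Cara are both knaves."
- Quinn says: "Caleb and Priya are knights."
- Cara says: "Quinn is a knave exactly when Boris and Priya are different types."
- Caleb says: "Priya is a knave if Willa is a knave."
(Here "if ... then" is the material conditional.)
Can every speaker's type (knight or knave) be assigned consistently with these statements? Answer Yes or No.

Checking all 64 assignments, each has at least one speaker whose statement's truth value contradicts their type.

No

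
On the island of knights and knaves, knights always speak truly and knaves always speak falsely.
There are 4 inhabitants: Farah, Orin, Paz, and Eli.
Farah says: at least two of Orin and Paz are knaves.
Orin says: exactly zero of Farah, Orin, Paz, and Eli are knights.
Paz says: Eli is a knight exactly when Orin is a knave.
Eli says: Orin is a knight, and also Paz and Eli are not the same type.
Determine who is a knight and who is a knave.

Farah is a knight, and the claim "at least two of Orin and Paz are knaves" is indeed True.
Since Orin is a knave, "exactly zero of Farah, Orin, Paz, and Eli are knights" needs to be False, which holds.
Paz is a knave, so "Eli is a knight exactly when Orin is a knave" must be False — and it is.
Eli is a knave, and the claim "Orin is a knight, and also Paz and Eli are not the same type" is indeed False.

Farah is a knight, Orin is a knave, Paz is a knave, and Eli is a knave.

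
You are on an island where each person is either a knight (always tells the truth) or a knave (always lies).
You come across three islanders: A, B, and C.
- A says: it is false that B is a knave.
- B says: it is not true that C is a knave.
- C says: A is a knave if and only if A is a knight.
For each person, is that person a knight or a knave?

A is a knave, B is a knave, and C is a knave.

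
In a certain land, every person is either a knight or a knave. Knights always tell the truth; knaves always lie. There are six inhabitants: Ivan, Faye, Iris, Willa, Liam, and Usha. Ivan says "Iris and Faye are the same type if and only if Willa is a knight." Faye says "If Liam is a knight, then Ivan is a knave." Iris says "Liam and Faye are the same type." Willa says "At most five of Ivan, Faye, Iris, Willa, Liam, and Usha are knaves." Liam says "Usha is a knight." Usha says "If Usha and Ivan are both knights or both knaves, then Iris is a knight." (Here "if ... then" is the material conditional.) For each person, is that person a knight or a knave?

Knights: Faye and Willa. Knaves: Ivan, Iris, Liam, and Usha.

Ivan (knave): "Iris and Faye are the same type if and only if Willa is a knight" — false. ✓
Faye is a knight, and the claim "if Liam is a knight, then Ivan is a knave" is indeed True.
As a knave, Iris's statement "Liam and Faye are the same type" should be false; it is.
Willa (knight): "at most five of Ivan, Faye, Iris, Willa, Liam, and Usha are knaves" — True. ✓
Liam is a knave, so "Usha is a knight" must be false — and it is.
Usha is a knave, so "if Usha and Ivan are both knights or both knaves, then Iris is a knight" must be false — and it is.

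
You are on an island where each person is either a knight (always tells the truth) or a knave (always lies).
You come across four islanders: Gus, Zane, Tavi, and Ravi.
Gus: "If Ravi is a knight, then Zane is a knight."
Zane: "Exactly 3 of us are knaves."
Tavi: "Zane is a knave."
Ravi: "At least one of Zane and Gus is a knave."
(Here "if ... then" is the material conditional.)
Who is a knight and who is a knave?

Gus is a knave, Zane is a knave, Tavi is a knight, and Ravi is a knight.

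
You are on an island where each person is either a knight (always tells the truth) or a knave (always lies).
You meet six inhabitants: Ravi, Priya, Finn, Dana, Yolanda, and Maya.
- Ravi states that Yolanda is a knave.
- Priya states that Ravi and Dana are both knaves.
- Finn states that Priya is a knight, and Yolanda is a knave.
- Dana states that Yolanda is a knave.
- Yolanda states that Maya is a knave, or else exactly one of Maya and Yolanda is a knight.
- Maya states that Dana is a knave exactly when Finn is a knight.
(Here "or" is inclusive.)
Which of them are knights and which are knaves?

Knights: Priya and Yolanda. Knaves: Ravi, Finn, Dana, and Maya.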